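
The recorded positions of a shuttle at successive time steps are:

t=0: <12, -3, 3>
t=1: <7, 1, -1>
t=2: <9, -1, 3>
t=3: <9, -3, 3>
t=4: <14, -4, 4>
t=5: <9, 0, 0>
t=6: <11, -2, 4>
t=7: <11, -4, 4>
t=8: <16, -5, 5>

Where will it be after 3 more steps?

The moves between consecutive positions are <-5, +4, -4>, <+2, -2, +4>, <+0, -2, +0>, <+5, -1, +1>, <-5, +4, -4>, <+2, -2, +4>, <+0, -2, +0>, <+5, -1, +1>; they repeat the 4-cycle [<-5, +4, -4>, <+2, -2, +4>, <+0, -2, +0>, <+5, -1, +1>].
step 9: apply <-5, +4, -4> → <11, -1, 1>
step 10: apply <+2, -2, +4> → <13, -3, 5>
step 11: apply <+0, -2, +0> → <13, -5, 5>

<13, -5, 5>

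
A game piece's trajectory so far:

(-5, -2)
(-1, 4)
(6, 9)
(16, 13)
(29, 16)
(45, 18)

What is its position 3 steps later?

(111, 18)

Successive displacements: (+4, +6), (+7, +5), (+10, +4), (+13, +3), (+16, +2) — each changes by (+3, -1).
step 6: (45, 18) + (+19, +1) → (64, 19)
step 7: (64, 19) + (+22, +0) → (86, 19)
step 8: (86, 19) + (+25, -1) → (111, 18)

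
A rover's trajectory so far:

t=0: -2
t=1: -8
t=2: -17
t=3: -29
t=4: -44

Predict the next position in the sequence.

Taking differences between consecutive positions: -6, -9, -12, -15. These grow by -3 each step.
step 5: -44 − 18 → -62

-62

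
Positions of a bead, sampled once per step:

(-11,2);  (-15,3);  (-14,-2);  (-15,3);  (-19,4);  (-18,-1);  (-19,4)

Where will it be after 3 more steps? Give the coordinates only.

Differencing gives (-4,+1), (+1,-5), (-1,+5), (-4,+1), (+1,-5), (-1,+5). This is the pattern (-4,+1), (+1,-5), (-1,+5) repeated.
step 7: apply (-4,+1) → (-23,5)
step 8: apply (+1,-5) → (-22,0)
step 9: apply (-1,+5) → (-23,5)

(-23,5)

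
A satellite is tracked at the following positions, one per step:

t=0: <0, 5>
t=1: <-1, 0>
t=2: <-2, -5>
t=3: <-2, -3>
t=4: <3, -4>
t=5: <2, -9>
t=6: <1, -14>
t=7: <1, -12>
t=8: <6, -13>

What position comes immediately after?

The moves between consecutive positions are <-1, -5>, <-1, -5>, <+0, +2>, <+5, -1>, <-1, -5>, <-1, -5>, <+0, +2>, <+5, -1>; they repeat the 4-cycle [<-1, -5>, <-1, -5>, <+0, +2>, <+5, -1>].
step 9: apply <-1, -5> → <5, -18>

<5, -18>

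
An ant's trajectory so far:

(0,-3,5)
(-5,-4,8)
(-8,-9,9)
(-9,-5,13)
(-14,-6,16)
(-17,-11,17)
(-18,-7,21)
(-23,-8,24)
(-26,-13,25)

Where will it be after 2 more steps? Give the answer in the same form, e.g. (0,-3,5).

Differencing gives (-5,-1,+3), (-3,-5,+1), (-1,+4,+4), (-5,-1,+3), (-3,-5,+1), (-1,+4,+4), (-5,-1,+3), (-3,-5,+1). This is the pattern (-5,-1,+3), (-3,-5,+1), (-1,+4,+4) repeated.
step 9: apply (-1,+4,+4) → (-27,-9,29)
step 10: apply (-5,-1,+3) → (-32,-10,32)

(-32,-10,32)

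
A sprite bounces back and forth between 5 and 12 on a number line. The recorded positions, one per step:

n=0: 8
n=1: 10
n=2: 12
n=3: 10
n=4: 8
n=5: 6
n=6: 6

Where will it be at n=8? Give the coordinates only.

10

The value reflects between 5 and 12, moving 2 per step.
  step 7: 6 → 8
  step 8: 8 → 10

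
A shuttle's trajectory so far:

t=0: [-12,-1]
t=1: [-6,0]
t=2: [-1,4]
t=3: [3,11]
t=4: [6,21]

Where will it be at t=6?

Successive displacements: [+6,+1], [+5,+4], [+4,+7], [+3,+10] — each changes by [-1,+3].
step 5: [6,21] + [+2,+13] → [8,34]
step 6: [8,34] + [+1,+16] → [9,50]

[9,50]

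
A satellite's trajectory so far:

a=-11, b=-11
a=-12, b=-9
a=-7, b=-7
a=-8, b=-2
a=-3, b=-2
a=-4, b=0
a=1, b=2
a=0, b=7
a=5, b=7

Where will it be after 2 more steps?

Differencing gives (-1,+2), (+5,+2), (-1,+5), (+5,+0), (-1,+2), (+5,+2), (-1,+5), (+5,+0). This is the pattern (-1,+2), (+5,+2), (-1,+5), (+5,+0) repeated.
step 9: apply (-1,+2) → a=4, b=9
step 10: apply (+5,+2) → a=9, b=11

a=9, b=11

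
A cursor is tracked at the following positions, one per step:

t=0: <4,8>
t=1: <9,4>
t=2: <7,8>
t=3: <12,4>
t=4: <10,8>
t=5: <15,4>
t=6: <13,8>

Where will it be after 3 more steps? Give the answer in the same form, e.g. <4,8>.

Differencing gives <+5,-4>, <-2,+4>, <+5,-4>, <-2,+4>, <+5,-4>, <-2,+4>. This is the pattern <+5,-4>, <-2,+4> repeated.
step 7: apply <+5,-4> → <18,4>
step 8: apply <-2,+4> → <16,8>
step 9: apply <+5,-4> → <21,4>

<21,4>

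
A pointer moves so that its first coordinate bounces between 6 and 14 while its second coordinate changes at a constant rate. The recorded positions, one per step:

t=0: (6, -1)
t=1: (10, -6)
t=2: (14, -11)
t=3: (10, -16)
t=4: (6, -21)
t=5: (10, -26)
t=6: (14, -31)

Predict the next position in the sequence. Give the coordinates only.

The first coordinate travels 4 per step and bounces off the walls at 6 and 14.
  step 7: 14 → 10
The second coordinate changes by -5 each step: at step 7 it is -36.

(10, -36)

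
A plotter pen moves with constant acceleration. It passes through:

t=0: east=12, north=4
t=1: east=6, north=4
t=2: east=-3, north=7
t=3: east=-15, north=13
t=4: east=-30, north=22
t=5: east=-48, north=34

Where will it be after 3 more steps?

east=-120, north=88

Taking differences between consecutive positions: (-6, +0), (-9, +3), (-12, +6), (-15, +9), (-18, +12). These grow by (-3, +3) each step.
step 6: east=-48, north=34 + (-21, +15) → east=-69, north=49
step 7: east=-69, north=49 + (-24, +18) → east=-93, north=67
step 8: east=-93, north=67 + (-27, +21) → east=-120, north=88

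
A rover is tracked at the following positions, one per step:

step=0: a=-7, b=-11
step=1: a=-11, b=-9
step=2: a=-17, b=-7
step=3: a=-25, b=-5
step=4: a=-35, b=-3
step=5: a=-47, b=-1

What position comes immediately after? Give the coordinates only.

a=-61, b=1

Successive displacements: (-4, +2), (-6, +2), (-8, +2), (-10, +2), (-12, +2) — each changes by (-2, +0).
step 6: a=-47, b=-1 + (-14, +2) → a=-61, b=1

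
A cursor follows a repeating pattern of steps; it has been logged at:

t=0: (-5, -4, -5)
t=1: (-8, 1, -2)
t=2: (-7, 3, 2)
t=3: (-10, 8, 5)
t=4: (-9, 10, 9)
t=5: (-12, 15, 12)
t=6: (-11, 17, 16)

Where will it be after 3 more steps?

Step-to-step displacements: (-3, +5, +3), (+1, +2, +4), (-3, +5, +3), (+1, +2, +4), (-3, +5, +3), (+1, +2, +4) — a repeating cycle of length 2.
step 7: apply (-3, +5, +3) → (-14, 22, 19)
step 8: apply (+1, +2, +4) → (-13, 24, 23)
step 9: apply (-3, +5, +3) → (-16, 29, 26)

(-16, 29, 26)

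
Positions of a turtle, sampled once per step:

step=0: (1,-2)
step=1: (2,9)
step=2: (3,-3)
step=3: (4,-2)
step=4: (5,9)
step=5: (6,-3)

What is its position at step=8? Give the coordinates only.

(9,-3)

The first coordinate changes by +1 each step, so at step 8 it is 1 + 8·(1) = 9.
The second coordinate repeats the cycle [-2, 9, -3] with period 3; step 8 mod 3 = 2, giving -3.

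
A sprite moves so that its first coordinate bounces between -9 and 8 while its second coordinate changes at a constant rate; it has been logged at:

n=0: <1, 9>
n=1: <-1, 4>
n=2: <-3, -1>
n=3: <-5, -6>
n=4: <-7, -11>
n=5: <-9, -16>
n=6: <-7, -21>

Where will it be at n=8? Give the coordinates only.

The first coordinate reflects between -9 and 8, moving 2 per step.
  step 7: -7 → -5
  step 8: -5 → -3
The second coordinate changes by -5 each step: at step 8 it is -31.

<-3, -31>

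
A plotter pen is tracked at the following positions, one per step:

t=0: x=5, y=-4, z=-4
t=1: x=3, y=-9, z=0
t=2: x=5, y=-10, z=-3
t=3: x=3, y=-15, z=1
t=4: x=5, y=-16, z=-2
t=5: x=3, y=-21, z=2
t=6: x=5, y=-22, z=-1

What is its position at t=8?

x=5, y=-28, z=0

The moves between consecutive positions are (-2,-5,+4), (+2,-1,-3), (-2,-5,+4), (+2,-1,-3), (-2,-5,+4), (+2,-1,-3); they repeat the 2-cycle [(-2,-5,+4), (+2,-1,-3)].
step 7: apply (-2,-5,+4) → x=3, y=-27, z=3
step 8: apply (+2,-1,-3) → x=5, y=-28, z=0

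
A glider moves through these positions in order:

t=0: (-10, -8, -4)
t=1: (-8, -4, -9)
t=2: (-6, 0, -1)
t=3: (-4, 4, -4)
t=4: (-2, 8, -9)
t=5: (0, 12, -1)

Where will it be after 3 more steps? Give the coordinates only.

(6, 24, -1)

First: linear, +2 per step → 6 at step 8.
Second: linear, +4 per step → 24 at step 8.
Third: cycles through -4, -9, -1 every 3 steps. Step 8 lands at position 2 of the cycle → -1.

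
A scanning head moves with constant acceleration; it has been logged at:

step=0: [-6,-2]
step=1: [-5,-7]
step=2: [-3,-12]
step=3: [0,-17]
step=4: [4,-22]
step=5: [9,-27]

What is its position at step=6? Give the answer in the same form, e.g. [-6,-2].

[15,-32]

First differences are [+1,-5], [+2,-5], [+3,-5], [+4,-5], [+5,-5]; their common second difference is [+1,+0] (constant acceleration).
step 6: [9,-27] + [+6,-5] → [15,-32]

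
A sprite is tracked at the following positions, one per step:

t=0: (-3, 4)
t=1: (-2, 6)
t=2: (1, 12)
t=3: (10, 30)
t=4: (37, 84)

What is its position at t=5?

(118, 246)

Step-to-step displacements: (+1, +2), (+3, +6), (+9, +18), (+27, +54); each is 3× the previous.
step 5: (37, 84) + (+81, +162) → (118, 246)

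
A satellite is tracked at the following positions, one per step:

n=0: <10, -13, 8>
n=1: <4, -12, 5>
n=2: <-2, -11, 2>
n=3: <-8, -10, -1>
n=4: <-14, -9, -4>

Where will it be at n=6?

The position changes by <-6, +1, -3> every step.
step 5: <-14, -9, -4> + <-6, +1, -3> → <-20, -8, -7>
step 6: <-20, -8, -7> + <-6, +1, -3> → <-26, -7, -10>

<-26, -7, -10>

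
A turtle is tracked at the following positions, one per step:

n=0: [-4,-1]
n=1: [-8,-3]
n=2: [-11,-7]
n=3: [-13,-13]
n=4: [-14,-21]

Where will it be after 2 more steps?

[-13,-43]

Successive displacements: [-4,-2], [-3,-4], [-2,-6], [-1,-8] — each changes by [+1,-2].
step 5: [-14,-21] + [+0,-10] → [-14,-31]
step 6: [-14,-31] + [+1,-12] → [-13,-43]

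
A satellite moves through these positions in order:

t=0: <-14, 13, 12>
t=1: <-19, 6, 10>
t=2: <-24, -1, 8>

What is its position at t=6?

Each step adds <-5, -7, -2> to the position.
step 3: <-24, -1, 8> + <-5, -7, -2> → <-29, -8, 6>
step 4: <-29, -8, 6> + <-5, -7, -2> → <-34, -15, 4>
step 5: <-34, -15, 4> + <-5, -7, -2> → <-39, -22, 2>
step 6: <-39, -22, 2> + <-5, -7, -2> → <-44, -29, 0>

<-44, -29, 0>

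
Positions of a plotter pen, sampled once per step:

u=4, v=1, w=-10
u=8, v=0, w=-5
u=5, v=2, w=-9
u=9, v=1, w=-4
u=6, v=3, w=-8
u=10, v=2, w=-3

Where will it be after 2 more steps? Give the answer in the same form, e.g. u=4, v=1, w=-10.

Differencing gives (+4, -1, +5), (-3, +2, -4), (+4, -1, +5), (-3, +2, -4), (+4, -1, +5). This is the pattern (+4, -1, +5), (-3, +2, -4) repeated.
step 6: apply (-3, +2, -4) → u=7, v=4, w=-7
step 7: apply (+4, -1, +5) → u=11, v=3, w=-2

u=11, v=3, w=-2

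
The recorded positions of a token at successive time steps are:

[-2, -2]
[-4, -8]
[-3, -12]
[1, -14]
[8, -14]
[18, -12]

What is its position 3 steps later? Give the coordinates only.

[66, 6]

Successive displacements: [-2, -6], [+1, -4], [+4, -2], [+7, +0], [+10, +2] — each changes by [+3, +2].
step 6: [18, -12] + [+13, +4] → [31, -8]
step 7: [31, -8] + [+16, +6] → [47, -2]
step 8: [47, -2] + [+19, +8] → [66, 6]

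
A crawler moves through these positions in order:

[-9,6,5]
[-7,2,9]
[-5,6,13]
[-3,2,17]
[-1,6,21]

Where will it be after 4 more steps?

[7,6,37]

The first coordinate changes by +2 each step, so at step 8 it is -9 + 8·(2) = 7.
The second coordinate repeats the cycle [6, 2] with period 2; step 8 mod 2 = 0, giving 6.
The third coordinate changes by +4 each step, so at step 8 it is 5 + 8·(4) = 37.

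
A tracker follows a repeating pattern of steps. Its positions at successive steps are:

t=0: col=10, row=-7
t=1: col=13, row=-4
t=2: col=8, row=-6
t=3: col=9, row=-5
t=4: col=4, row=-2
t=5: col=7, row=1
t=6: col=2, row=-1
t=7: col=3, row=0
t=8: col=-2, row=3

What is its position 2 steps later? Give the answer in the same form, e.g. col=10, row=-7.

The moves between consecutive positions are (+3, +3), (-5, -2), (+1, +1), (-5, +3), (+3, +3), (-5, -2), (+1, +1), (-5, +3); they repeat the 4-cycle [(+3, +3), (-5, -2), (+1, +1), (-5, +3)].
step 9: apply (+3, +3) → col=1, row=6
step 10: apply (-5, -2) → col=-4, row=4

col=-4, row=4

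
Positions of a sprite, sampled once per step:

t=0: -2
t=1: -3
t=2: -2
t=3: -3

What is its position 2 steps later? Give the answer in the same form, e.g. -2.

Consecutive displacements -1, +1, -1 scale by a factor of -1 each step.
step 4: -3 + 1 → -2
step 5: -2 − 1 → -3

-3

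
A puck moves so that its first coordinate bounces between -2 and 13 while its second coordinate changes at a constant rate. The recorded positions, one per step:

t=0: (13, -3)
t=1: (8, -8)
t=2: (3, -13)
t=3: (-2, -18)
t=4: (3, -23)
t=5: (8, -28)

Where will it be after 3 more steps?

The first coordinate travels 5 per step and bounces off the walls at -2 and 13.
  step 6: 8 → 13
  step 7: 13 → 8
  step 8: 8 → 3
The second coordinate changes by -5 each step: at step 8 it is -43.

(3, -43)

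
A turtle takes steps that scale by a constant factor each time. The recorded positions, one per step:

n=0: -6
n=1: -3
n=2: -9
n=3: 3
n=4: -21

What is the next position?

Step-to-step displacements: +3, -6, +12, -24; each is -2× the previous.
step 5: -21 + 48 → 27

27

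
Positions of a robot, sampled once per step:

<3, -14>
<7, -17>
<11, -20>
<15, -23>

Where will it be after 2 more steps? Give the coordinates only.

The position changes by <+4, -3> every step.
step 4: <15, -23> + <+4, -3> → <19, -26>
step 5: <19, -26> + <+4, -3> → <23, -29>

<23, -29>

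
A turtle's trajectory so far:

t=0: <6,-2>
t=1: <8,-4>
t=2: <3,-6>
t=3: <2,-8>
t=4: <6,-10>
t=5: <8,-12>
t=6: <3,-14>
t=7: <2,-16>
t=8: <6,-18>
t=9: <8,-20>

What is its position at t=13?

<8,-28>

First: cycles through 6, 8, 3, 2 every 4 steps. Step 13 lands at position 1 of the cycle → 8.
Second: linear, -2 per step → -28 at step 13.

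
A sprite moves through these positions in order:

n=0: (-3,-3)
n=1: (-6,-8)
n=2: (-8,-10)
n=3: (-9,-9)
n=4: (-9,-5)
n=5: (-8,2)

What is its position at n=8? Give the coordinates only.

Successive displacements: (-3,-5), (-2,-2), (-1,+1), (+0,+4), (+1,+7) — each changes by (+1,+3).
step 6: (-8,2) + (+2,+10) → (-6,12)
step 7: (-6,12) + (+3,+13) → (-3,25)
step 8: (-3,25) + (+4,+16) → (1,41)

(1,41)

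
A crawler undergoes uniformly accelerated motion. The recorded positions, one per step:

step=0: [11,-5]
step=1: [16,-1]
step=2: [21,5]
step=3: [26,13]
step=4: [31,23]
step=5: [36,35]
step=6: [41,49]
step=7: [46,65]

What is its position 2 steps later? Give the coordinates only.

First differences are [+5,+4], [+5,+6], [+5,+8], [+5,+10], [+5,+12], [+5,+14], [+5,+16]; their common second difference is [+0,+2] (constant acceleration).
step 8: [46,65] + [+5,+18] → [51,83]
step 9: [51,83] + [+5,+20] → [56,103]

[56,103]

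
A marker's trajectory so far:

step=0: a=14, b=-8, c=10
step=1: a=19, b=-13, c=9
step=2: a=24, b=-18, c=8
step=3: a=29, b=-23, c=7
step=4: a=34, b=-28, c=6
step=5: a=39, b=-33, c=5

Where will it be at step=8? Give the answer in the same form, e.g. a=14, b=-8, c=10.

The position changes by (+5, -5, -1) every step.
step 6: a=39, b=-33, c=5 + (+5, -5, -1) → a=44, b=-38, c=4
step 7: a=44, b=-38, c=4 + (+5, -5, -1) → a=49, b=-43, c=3
step 8: a=49, b=-43, c=3 + (+5, -5, -1) → a=54, b=-48, c=2

a=54, b=-48, c=2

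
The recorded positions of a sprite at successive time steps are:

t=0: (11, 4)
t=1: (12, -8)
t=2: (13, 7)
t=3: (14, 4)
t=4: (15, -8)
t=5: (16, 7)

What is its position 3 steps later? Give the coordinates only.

(19, 7)

First: linear, +1 per step → 19 at step 8.
Second: cycles through 4, -8, 7 every 3 steps. Step 8 lands at position 2 of the cycle → 7.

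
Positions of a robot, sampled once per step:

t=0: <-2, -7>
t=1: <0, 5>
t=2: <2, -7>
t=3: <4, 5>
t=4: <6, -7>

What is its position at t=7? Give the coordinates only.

First: linear, +2 per step → 12 at step 7.
Second: cycles through -7, 5 every 2 steps. Step 7 lands at position 1 of the cycle → 5.

<12, 5>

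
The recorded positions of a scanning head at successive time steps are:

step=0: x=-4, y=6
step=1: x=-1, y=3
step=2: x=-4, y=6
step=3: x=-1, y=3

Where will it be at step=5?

Step-to-step displacements: (+3, -3), (-3, +3), (+3, -3); each is -1× the previous.
step 4: x=-1, y=3 + (-3, +3) → x=-4, y=6
step 5: x=-4, y=6 + (+3, -3) → x=-1, y=3

x=-1, y=3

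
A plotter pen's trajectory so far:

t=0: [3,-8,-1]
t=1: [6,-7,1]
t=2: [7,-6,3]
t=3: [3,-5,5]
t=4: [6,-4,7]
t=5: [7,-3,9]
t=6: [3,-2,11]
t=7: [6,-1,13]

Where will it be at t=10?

[6,2,19]

The first coordinate repeats the cycle [3, 6, 7] with period 3; step 10 mod 3 = 1, giving 6.
The second coordinate changes by +1 each step, so at step 10 it is -8 + 10·(1) = 2.
The third coordinate changes by +2 each step, so at step 10 it is -1 + 10·(2) = 19.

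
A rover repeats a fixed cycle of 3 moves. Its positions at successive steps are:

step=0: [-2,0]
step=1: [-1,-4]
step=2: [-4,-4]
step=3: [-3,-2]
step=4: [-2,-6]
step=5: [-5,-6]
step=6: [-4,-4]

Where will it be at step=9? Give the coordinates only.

The moves between consecutive positions are [+1,-4], [-3,+0], [+1,+2], [+1,-4], [-3,+0], [+1,+2]; they repeat the 3-cycle [[+1,-4], [-3,+0], [+1,+2]].
step 7: apply [+1,-4] → [-3,-8]
step 8: apply [-3,+0] → [-6,-8]
step 9: apply [+1,+2] → [-5,-6]

[-5,-6]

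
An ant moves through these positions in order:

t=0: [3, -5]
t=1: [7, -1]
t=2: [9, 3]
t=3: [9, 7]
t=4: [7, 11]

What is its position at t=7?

[-11, 23]

Taking differences between consecutive positions: [+4, +4], [+2, +4], [+0, +4], [-2, +4]. These grow by [-2, +0] each step.
step 5: [7, 11] + [-4, +4] → [3, 15]
step 6: [3, 15] + [-6, +4] → [-3, 19]
step 7: [-3, 19] + [-8, +4] → [-11, 23]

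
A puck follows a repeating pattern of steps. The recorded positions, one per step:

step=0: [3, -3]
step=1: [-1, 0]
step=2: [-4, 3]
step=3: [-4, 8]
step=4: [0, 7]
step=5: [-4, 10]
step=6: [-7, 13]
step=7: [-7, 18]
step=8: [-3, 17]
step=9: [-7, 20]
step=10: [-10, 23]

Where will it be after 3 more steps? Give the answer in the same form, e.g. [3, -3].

[-10, 30]

The moves between consecutive positions are [-4, +3], [-3, +3], [+0, +5], [+4, -1], [-4, +3], [-3, +3], [+0, +5], [+4, -1], [-4, +3], [-3, +3]; they repeat the 4-cycle [[-4, +3], [-3, +3], [+0, +5], [+4, -1]].
step 11: apply [+0, +5] → [-10, 28]
step 12: apply [+4, -1] → [-6, 27]
step 13: apply [-4, +3] → [-10, 30]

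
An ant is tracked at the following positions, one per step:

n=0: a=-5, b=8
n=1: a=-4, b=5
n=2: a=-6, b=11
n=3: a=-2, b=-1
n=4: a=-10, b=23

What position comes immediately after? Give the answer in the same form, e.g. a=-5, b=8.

Step-to-step displacements: (+1, -3), (-2, +6), (+4, -12), (-8, +24); each is -2× the previous.
step 5: a=-10, b=23 + (+16, -48) → a=6, b=-25

a=6, b=-25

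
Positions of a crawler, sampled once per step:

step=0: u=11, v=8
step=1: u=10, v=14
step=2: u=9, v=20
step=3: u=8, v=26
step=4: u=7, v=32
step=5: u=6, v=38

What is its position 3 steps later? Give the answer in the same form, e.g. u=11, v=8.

u=3, v=56

The position changes by (-1, +6) every step.
step 6: u=6, v=38 + (-1, +6) → u=5, v=44
step 7: u=5, v=44 + (-1, +6) → u=4, v=50
step 8: u=4, v=50 + (-1, +6) → u=3, v=56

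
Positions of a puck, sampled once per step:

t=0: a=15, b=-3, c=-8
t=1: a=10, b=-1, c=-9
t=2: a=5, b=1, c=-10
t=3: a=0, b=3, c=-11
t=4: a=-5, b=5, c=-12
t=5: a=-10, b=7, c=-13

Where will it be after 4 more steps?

Constant displacement of (-5, +2, -1) per step.
step 6: a=-10, b=7, c=-13 + (-5, +2, -1) → a=-15, b=9, c=-14
step 7: a=-15, b=9, c=-14 + (-5, +2, -1) → a=-20, b=11, c=-15
step 8: a=-20, b=11, c=-15 + (-5, +2, -1) → a=-25, b=13, c=-16
step 9: a=-25, b=13, c=-16 + (-5, +2, -1) → a=-30, b=15, c=-17

a=-30, b=15, c=-17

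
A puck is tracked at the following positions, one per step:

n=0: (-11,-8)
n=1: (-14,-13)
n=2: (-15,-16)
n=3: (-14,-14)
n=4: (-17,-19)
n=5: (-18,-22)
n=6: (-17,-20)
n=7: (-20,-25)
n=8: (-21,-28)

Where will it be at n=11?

(-24,-34)

Step-to-step displacements: (-3,-5), (-1,-3), (+1,+2), (-3,-5), (-1,-3), (+1,+2), (-3,-5), (-1,-3) — a repeating cycle of length 3.
step 9: apply (+1,+2) → (-20,-26)
step 10: apply (-3,-5) → (-23,-31)
step 11: apply (-1,-3) → (-24,-34)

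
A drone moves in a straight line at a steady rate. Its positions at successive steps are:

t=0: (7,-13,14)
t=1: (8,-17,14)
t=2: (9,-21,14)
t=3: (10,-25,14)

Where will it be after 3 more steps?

The position changes by (+1,-4,+0) every step.
step 4: (10,-25,14) + (+1,-4,+0) → (11,-29,14)
step 5: (11,-29,14) + (+1,-4,+0) → (12,-33,14)
step 6: (12,-33,14) + (+1,-4,+0) → (13,-37,14)

(13,-37,14)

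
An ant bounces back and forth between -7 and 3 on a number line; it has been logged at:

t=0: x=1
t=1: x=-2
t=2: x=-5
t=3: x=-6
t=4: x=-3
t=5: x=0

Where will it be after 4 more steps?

The value reflects between -7 and 3, moving 3 per step.
  step 6: 0 → 3
  step 7: 3 → 0
  step 8: 0 → -3
  step 9: -3 → -6

x=-6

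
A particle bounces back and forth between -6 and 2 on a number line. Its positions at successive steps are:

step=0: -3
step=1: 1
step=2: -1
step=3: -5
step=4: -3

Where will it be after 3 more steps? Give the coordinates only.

-5

The value travels 4 per step and bounces off the walls at -6 and 2.
  step 5: -3 → 1
  step 6: 1 → -1
  step 7: -1 → -5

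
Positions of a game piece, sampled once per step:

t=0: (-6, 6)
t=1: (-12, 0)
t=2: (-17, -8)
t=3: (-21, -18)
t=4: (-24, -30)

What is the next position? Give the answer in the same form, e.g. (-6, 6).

(-26, -44)

Taking differences between consecutive positions: (-6, -6), (-5, -8), (-4, -10), (-3, -12). These grow by (+1, -2) each step.
step 5: (-24, -30) + (-2, -14) → (-26, -44)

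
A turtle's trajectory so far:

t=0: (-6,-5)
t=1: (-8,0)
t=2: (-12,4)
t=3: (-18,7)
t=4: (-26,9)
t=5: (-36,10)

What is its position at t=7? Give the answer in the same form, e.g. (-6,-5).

(-62,9)

Successive displacements: (-2,+5), (-4,+4), (-6,+3), (-8,+2), (-10,+1) — each changes by (-2,-1).
step 6: (-36,10) + (-12,+0) → (-48,10)
step 7: (-48,10) + (-14,-1) → (-62,9)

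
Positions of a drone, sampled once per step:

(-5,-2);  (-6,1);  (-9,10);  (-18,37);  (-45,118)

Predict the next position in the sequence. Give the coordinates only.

(-126,361)

Consecutive displacements (-1,+3), (-3,+9), (-9,+27), (-27,+81) scale by a factor of 3 each step.
step 5: (-45,118) + (-81,+243) → (-126,361)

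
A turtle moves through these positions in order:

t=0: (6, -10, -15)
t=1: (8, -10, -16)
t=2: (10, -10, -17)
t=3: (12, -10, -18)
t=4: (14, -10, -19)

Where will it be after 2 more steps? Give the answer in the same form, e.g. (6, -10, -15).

Constant displacement of (+2, +0, -1) per step.
step 5: (14, -10, -19) + (+2, +0, -1) → (16, -10, -20)
step 6: (16, -10, -20) + (+2, +0, -1) → (18, -10, -21)

(18, -10, -21)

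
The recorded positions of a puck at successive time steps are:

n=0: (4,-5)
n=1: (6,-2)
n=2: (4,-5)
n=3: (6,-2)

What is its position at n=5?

(6,-2)

Step-to-step displacements: (+2,+3), (-2,-3), (+2,+3); each is -1× the previous.
step 4: (6,-2) + (-2,-3) → (4,-5)
step 5: (4,-5) + (+2,+3) → (6,-2)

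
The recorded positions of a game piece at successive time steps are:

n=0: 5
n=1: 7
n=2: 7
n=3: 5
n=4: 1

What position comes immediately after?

-5

Successive displacements: +2, +0, -2, -4 — each changes by -2.
step 5: 1 − 6 → -5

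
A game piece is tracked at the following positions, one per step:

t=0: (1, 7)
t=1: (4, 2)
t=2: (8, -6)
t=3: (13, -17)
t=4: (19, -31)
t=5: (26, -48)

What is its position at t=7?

Taking differences between consecutive positions: (+3, -5), (+4, -8), (+5, -11), (+6, -14), (+7, -17). These grow by (+1, -3) each step.
step 6: (26, -48) + (+8, -20) → (34, -68)
step 7: (34, -68) + (+9, -23) → (43, -91)

(43, -91)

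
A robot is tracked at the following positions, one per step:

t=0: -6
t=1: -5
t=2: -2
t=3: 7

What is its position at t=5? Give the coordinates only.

115

Step-to-step displacements: +1, +3, +9; each is 3× the previous.
step 4: 7 + 27 → 34
step 5: 34 + 81 → 115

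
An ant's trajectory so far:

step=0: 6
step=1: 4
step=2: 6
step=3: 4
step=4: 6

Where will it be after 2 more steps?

6

Consecutive displacements -2, +2, -2, +2 scale by a factor of -1 each step.
step 5: 6 − 2 → 4
step 6: 4 + 2 → 6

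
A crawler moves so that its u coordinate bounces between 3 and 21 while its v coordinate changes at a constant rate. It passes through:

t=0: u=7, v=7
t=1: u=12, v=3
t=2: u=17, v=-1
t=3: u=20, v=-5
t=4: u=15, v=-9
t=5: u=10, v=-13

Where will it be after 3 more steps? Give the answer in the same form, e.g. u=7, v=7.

The u coordinate reflects between 3 and 21, moving 5 per step.
  step 6: 10 → 5
  step 7: 5 → 6
  step 8: 6 → 11
The v coordinate changes by -4 each step: at step 8 it is -25.

u=11, v=-25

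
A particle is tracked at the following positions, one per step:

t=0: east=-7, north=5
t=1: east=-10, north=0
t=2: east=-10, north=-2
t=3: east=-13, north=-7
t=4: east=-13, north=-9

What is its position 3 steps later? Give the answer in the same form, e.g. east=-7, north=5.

east=-19, north=-21

The moves between consecutive positions are (-3,-5), (+0,-2), (-3,-5), (+0,-2); they repeat the 2-cycle [(-3,-5), (+0,-2)].
step 5: apply (-3,-5) → east=-16, north=-14
step 6: apply (+0,-2) → east=-16, north=-16
step 7: apply (-3,-5) → east=-19, north=-21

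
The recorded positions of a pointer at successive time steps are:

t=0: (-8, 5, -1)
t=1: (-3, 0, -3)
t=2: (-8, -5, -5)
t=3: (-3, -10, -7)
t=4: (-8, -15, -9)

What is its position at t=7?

(-3, -30, -15)

The first coordinate repeats the cycle [-8, -3] with period 2; step 7 mod 2 = 1, giving -3.
The second coordinate changes by -5 each step, so at step 7 it is 5 + 7·(-5) = -30.
The third coordinate changes by -2 each step, so at step 7 it is -1 + 7·(-2) = -15.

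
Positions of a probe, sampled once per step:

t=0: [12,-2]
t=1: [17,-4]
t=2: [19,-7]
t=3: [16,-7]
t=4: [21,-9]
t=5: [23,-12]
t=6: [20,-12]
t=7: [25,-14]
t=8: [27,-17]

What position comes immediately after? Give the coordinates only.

[24,-17]

The moves between consecutive positions are [+5,-2], [+2,-3], [-3,+0], [+5,-2], [+2,-3], [-3,+0], [+5,-2], [+2,-3]; they repeat the 3-cycle [[+5,-2], [+2,-3], [-3,+0]].
step 9: apply [-3,+0] → [24,-17]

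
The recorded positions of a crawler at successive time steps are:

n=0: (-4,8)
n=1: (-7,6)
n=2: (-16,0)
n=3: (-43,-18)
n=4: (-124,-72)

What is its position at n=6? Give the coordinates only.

Step-to-step displacements: (-3,-2), (-9,-6), (-27,-18), (-81,-54); each is 3× the previous.
step 5: (-124,-72) + (-243,-162) → (-367,-234)
step 6: (-367,-234) + (-729,-486) → (-1096,-720)

(-1096,-720)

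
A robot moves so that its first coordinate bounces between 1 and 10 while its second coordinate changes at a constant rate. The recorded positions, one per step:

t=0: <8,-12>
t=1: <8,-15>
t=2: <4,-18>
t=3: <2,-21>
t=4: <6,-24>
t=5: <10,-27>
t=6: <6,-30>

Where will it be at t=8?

<4,-36>

The first coordinate reflects between 1 and 10, moving 4 per step.
  step 7: 6 → 2
  step 8: 2 → 4
The second coordinate changes by -3 each step: at step 8 it is -36.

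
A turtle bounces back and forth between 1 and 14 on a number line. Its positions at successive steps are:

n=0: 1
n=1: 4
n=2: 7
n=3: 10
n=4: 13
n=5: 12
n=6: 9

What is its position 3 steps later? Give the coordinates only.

2

The value travels 3 per step and bounces off the walls at 1 and 14.
  step 7: 9 → 6
  step 8: 6 → 3
  step 9: 3 → 2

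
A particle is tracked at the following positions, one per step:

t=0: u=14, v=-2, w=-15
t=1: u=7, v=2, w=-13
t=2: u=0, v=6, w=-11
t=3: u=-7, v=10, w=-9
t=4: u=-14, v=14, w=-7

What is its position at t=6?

u=-28, v=22, w=-3

Constant displacement of (-7, +4, +2) per step.
step 5: u=-14, v=14, w=-7 + (-7, +4, +2) → u=-21, v=18, w=-5
step 6: u=-21, v=18, w=-5 + (-7, +4, +2) → u=-28, v=22, w=-3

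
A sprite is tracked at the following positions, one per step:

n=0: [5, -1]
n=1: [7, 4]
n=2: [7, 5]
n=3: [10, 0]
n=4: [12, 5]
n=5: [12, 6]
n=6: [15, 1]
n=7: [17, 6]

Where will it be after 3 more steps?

Differencing gives [+2, +5], [+0, +1], [+3, -5], [+2, +5], [+0, +1], [+3, -5], [+2, +5]. This is the pattern [+2, +5], [+0, +1], [+3, -5] repeated.
step 8: apply [+0, +1] → [17, 7]
step 9: apply [+3, -5] → [20, 2]
step 10: apply [+2, +5] → [22, 7]

[22, 7]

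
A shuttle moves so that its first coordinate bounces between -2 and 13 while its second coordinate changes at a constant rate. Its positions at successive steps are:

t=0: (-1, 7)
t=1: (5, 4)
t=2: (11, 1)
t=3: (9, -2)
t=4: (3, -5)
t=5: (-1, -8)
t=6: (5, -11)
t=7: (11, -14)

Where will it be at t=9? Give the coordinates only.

The first coordinate reflects between -2 and 13, moving 6 per step.
  step 8: 11 → 9
  step 9: 9 → 3
The second coordinate changes by -3 each step: at step 9 it is -20.

(3, -20)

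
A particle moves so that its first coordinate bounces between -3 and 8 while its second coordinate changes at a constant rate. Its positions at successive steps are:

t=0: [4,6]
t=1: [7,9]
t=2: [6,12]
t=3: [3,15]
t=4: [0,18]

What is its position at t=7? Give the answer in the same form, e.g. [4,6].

[3,27]

The first coordinate travels 3 per step and bounces off the walls at -3 and 8.
  step 5: 0 → -3
  step 6: -3 → 0
  step 7: 0 → 3
The second coordinate changes by +3 each step: at step 7 it is 27.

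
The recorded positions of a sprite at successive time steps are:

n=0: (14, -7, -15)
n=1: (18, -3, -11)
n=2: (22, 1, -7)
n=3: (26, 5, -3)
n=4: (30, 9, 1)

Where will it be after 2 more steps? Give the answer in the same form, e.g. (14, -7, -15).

(38, 17, 9)

The position changes by (+4, +4, +4) every step.
step 5: (30, 9, 1) + (+4, +4, +4) → (34, 13, 5)
step 6: (34, 13, 5) + (+4, +4, +4) → (38, 17, 9)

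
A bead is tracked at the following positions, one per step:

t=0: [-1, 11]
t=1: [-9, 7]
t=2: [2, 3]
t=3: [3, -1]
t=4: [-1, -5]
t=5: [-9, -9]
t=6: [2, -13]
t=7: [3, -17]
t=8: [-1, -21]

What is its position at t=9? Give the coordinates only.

[-9, -25]

The first coordinate repeats the cycle [-1, -9, 2, 3] with period 4; step 9 mod 4 = 1, giving -9.
The second coordinate changes by -4 each step, so at step 9 it is 11 + 9·(-4) = -25.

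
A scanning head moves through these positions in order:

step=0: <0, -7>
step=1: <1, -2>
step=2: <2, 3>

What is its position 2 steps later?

<4, 13>

Each step adds <+1, +5> to the position.
step 3: <2, 3> + <+1, +5> → <3, 8>
step 4: <3, 8> + <+1, +5> → <4, 13>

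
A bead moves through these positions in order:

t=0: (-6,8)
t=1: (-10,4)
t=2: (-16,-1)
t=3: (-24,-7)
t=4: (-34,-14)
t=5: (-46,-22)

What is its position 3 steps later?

Successive displacements: (-4,-4), (-6,-5), (-8,-6), (-10,-7), (-12,-8) — each changes by (-2,-1).
step 6: (-46,-22) + (-14,-9) → (-60,-31)
step 7: (-60,-31) + (-16,-10) → (-76,-41)
step 8: (-76,-41) + (-18,-11) → (-94,-52)

(-94,-52)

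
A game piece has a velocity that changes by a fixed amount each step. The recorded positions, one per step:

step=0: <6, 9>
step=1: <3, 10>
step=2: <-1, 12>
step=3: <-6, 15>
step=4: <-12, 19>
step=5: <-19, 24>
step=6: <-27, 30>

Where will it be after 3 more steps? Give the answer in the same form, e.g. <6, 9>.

Successive displacements: <-3, +1>, <-4, +2>, <-5, +3>, <-6, +4>, <-7, +5>, <-8, +6> — each changes by <-1, +1>.
step 7: <-27, 30> + <-9, +7> → <-36, 37>
step 8: <-36, 37> + <-10, +8> → <-46, 45>
step 9: <-46, 45> + <-11, +9> → <-57, 54>

<-57, 54>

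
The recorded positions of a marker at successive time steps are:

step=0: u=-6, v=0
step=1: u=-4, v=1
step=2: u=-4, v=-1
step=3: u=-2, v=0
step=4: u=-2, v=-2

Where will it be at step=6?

The moves between consecutive positions are (+2, +1), (+0, -2), (+2, +1), (+0, -2); they repeat the 2-cycle [(+2, +1), (+0, -2)].
step 5: apply (+2, +1) → u=0, v=-1
step 6: apply (+0, -2) → u=0, v=-3

u=0, v=-3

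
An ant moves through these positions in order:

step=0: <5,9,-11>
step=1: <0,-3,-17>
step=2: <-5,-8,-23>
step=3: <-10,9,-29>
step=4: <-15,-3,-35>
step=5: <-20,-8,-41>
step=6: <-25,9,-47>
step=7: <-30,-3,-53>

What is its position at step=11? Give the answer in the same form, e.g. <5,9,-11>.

<-50,-8,-77>

The first coordinate changes by -5 each step, so at step 11 it is 5 + 11·(-5) = -50.
The second coordinate repeats the cycle [9, -3, -8] with period 3; step 11 mod 3 = 2, giving -8.
The third coordinate changes by -6 each step, so at step 11 it is -11 + 11·(-6) = -77.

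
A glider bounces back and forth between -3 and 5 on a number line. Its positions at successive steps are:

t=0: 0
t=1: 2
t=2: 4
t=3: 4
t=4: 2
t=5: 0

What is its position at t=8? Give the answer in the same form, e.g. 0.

The value travels 2 per step and bounces off the walls at -3 and 5.
  step 6: 0 → -2
  step 7: -2 → -2
  step 8: -2 → 0

0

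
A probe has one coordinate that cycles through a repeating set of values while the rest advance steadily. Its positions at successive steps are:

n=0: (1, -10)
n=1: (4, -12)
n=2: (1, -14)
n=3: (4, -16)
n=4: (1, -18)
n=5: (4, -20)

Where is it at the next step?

(1, -22)

First: cycles through 1, 4 every 2 steps. Step 6 lands at position 0 of the cycle → 1.
Second: linear, -2 per step → -22 at step 6.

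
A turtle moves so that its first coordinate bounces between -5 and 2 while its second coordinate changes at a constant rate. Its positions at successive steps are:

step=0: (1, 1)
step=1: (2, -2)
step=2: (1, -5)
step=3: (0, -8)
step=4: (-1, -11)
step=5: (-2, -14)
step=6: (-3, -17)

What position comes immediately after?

(-4, -20)

The first coordinate reflects between -5 and 2, moving 1 per step.
  step 7: -3 → -4
The second coordinate changes by -3 each step: at step 7 it is -20.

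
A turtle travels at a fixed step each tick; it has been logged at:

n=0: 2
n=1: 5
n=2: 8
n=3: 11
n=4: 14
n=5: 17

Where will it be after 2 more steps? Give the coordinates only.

Constant displacement of +3 per step.
step 6: 17 + 3 → 20
step 7: 20 + 3 → 23

23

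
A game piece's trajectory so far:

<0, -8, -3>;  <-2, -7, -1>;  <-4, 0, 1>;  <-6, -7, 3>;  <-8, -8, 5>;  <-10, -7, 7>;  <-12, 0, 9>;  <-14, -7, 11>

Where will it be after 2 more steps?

First: linear, -2 per step → -18 at step 9.
Second: cycles through -8, -7, 0, -7 every 4 steps. Step 9 lands at position 1 of the cycle → -7.
Third: linear, +2 per step → 15 at step 9.

<-18, -7, 15>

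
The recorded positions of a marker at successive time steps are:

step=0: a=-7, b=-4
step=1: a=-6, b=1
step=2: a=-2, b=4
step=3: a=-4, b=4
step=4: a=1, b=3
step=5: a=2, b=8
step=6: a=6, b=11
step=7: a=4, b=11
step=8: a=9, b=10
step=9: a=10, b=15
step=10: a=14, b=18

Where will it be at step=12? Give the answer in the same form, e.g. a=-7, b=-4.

a=17, b=17

The moves between consecutive positions are (+1, +5), (+4, +3), (-2, +0), (+5, -1), (+1, +5), (+4, +3), (-2, +0), (+5, -1), (+1, +5), (+4, +3); they repeat the 4-cycle [(+1, +5), (+4, +3), (-2, +0), (+5, -1)].
step 11: apply (-2, +0) → a=12, b=18
step 12: apply (+5, -1) → a=17, b=17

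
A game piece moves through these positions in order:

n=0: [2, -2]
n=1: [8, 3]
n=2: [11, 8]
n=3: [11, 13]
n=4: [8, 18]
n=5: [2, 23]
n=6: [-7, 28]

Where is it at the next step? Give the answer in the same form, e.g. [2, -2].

[-19, 33]

First differences are [+6, +5], [+3, +5], [+0, +5], [-3, +5], [-6, +5], [-9, +5]; their common second difference is [-3, +0] (constant acceleration).
step 7: [-7, 28] + [-12, +5] → [-19, 33]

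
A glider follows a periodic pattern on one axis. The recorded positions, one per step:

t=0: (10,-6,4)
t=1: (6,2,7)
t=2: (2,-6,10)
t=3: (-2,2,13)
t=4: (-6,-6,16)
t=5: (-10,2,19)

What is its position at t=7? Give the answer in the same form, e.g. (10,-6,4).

The first coordinate changes by -4 each step, so at step 7 it is 10 + 7·(-4) = -18.
The second coordinate repeats the cycle [-6, 2] with period 2; step 7 mod 2 = 1, giving 2.
The third coordinate changes by +3 each step, so at step 7 it is 4 + 7·(3) = 25.

(-18,2,25)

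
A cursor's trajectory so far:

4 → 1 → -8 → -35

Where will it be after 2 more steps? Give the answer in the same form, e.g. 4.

-359

Consecutive displacements -3, -9, -27 scale by a factor of 3 each step.
step 4: -35 − 81 → -116
step 5: -116 − 243 → -359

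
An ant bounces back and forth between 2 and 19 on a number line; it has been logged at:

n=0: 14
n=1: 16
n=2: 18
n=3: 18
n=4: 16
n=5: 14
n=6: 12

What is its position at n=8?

8

The value reflects between 2 and 19, moving 2 per step.
  step 7: 12 → 10
  step 8: 10 → 8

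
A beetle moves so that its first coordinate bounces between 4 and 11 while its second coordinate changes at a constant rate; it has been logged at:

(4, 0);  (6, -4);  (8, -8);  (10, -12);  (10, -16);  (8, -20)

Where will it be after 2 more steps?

The first coordinate travels 2 per step and bounces off the walls at 4 and 11.
  step 6: 8 → 6
  step 7: 6 → 4
The second coordinate changes by -4 each step: at step 7 it is -28.

(4, -28)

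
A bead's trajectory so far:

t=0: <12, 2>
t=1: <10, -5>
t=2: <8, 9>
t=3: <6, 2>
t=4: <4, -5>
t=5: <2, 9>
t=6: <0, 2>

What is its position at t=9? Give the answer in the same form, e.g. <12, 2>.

The first coordinate changes by -2 each step, so at step 9 it is 12 + 9·(-2) = -6.
The second coordinate repeats the cycle [2, -5, 9] with period 3; step 9 mod 3 = 0, giving 2.

<-6, 2>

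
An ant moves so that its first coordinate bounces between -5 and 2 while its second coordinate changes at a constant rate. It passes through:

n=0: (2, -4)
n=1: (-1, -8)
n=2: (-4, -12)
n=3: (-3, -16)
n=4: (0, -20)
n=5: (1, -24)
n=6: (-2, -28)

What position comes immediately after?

(-5, -32)

The first coordinate reflects between -5 and 2, moving 3 per step.
  step 7: -2 → -5
The second coordinate changes by -4 each step: at step 7 it is -32.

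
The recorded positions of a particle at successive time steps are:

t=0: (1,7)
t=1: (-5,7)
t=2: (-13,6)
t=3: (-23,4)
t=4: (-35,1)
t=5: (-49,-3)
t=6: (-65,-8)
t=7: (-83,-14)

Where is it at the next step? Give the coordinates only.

(-103,-21)

First differences are (-6,+0), (-8,-1), (-10,-2), (-12,-3), (-14,-4), (-16,-5), (-18,-6); their common second difference is (-2,-1) (constant acceleration).
step 8: (-83,-14) + (-20,-7) → (-103,-21)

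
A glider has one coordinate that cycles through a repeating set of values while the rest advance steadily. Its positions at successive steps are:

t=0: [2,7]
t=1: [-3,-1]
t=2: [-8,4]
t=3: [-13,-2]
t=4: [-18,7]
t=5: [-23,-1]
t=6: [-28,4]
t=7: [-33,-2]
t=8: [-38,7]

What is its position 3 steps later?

First: linear, -5 per step → -53 at step 11.
Second: cycles through 7, -1, 4, -2 every 4 steps. Step 11 lands at position 3 of the cycle → -2.

[-53,-2]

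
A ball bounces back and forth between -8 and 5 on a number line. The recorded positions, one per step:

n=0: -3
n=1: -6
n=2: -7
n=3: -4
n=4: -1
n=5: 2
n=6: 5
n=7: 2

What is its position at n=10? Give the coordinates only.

-7

The value reflects between -8 and 5, moving 3 per step.
  step 8: 2 → -1
  step 9: -1 → -4
  step 10: -4 → -7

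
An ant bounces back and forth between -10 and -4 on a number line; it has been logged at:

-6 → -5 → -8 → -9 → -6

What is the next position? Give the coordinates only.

The value reflects between -10 and -4, moving 3 per step.
  step 5: -6 → -5

-5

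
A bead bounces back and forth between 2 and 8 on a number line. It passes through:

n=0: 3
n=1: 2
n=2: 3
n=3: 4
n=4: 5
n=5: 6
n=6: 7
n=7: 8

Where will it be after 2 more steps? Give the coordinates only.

The value reflects between 2 and 8, moving 1 per step.
  step 8: 8 → 7
  step 9: 7 → 6

6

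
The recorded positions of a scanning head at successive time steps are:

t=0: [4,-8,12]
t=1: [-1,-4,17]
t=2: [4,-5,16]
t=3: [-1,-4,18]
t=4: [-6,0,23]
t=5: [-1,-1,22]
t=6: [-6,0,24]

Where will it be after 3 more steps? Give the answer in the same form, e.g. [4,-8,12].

Step-to-step displacements: [-5,+4,+5], [+5,-1,-1], [-5,+1,+2], [-5,+4,+5], [+5,-1,-1], [-5,+1,+2] — a repeating cycle of length 3.
step 7: apply [-5,+4,+5] → [-11,4,29]
step 8: apply [+5,-1,-1] → [-6,3,28]
step 9: apply [-5,+1,+2] → [-11,4,30]

[-11,4,30]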